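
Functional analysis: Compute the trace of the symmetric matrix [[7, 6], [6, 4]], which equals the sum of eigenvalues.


For a self-adjoint (symmetric) matrix, the eigenvalues are real.
The sum of eigenvalues equals the trace of the matrix.
trace = 7 + 4 = 11

11


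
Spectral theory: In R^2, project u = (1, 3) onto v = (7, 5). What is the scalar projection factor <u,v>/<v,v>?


Computing <u,v> = 1*7 + 3*5 = 22
Computing <v,v> = 7^2 + 5^2 = 74
Projection coefficient = 22/74 = 0.2973

0.2973


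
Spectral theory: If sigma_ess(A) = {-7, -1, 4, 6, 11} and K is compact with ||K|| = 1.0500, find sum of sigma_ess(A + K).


By Weyl's theorem, the essential spectrum is invariant under compact perturbations.
sigma_ess(A + K) = sigma_ess(A) = {-7, -1, 4, 6, 11}
Sum = -7 + -1 + 4 + 6 + 11 = 13

13


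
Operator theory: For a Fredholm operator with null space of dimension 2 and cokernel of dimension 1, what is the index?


The Fredholm index is defined as ind(T) = dim(ker T) - dim(coker T)
= 2 - 1
= 1

1


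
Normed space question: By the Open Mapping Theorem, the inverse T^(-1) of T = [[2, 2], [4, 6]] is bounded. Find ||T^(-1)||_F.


det(T) = 2*6 - 2*4 = 4
T^(-1) = (1/4) * [[6, -2], [-4, 2]] = [[1.5000, -0.5000], [-1.0000, 0.5000]]
||T^(-1)||_F^2 = 1.5000^2 + (-0.5000)^2 + (-1.0000)^2 + 0.5000^2 = 3.7500
||T^(-1)||_F = sqrt(3.7500) = 1.9365

1.9365


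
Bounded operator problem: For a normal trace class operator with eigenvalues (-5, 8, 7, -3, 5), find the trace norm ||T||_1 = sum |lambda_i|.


For a normal operator, singular values equal |eigenvalues|.
Trace norm = sum |lambda_i| = 5 + 8 + 7 + 3 + 5
= 28

28


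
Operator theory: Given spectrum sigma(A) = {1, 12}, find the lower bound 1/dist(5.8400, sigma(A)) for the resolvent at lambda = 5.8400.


dist(5.8400, {1, 12}) = min(|5.8400 - 1|, |5.8400 - 12|)
= min(4.8400, 6.1600) = 4.8400
Resolvent bound = 1/4.8400 = 0.2066

0.2066


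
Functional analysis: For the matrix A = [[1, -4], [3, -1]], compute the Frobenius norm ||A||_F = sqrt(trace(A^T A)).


||A||_F^2 = sum a_ij^2
= 1^2 + (-4)^2 + 3^2 + (-1)^2
= 1 + 16 + 9 + 1 = 27
||A||_F = sqrt(27) = 5.1962

5.1962


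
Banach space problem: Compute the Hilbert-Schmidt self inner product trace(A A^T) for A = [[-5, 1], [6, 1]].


trace(A * A^T) = sum of squares of all entries
= (-5)^2 + 1^2 + 6^2 + 1^2
= 25 + 1 + 36 + 1
= 63

63


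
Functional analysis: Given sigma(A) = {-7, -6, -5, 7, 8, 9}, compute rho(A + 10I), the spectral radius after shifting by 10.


Spectrum of A + 10I = {3, 4, 5, 17, 18, 19}
Spectral radius = max |lambda| over the shifted spectrum
= max(3, 4, 5, 17, 18, 19) = 19

19


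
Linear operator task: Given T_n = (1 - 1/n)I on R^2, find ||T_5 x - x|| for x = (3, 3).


T_5 x - x = (1 - 1/5)x - x = -x/5
||x|| = sqrt(18) = 4.2426
||T_5 x - x|| = ||x||/5 = 4.2426/5 = 0.8485

0.8485


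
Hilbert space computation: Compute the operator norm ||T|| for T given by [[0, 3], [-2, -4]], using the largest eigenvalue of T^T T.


A^T A = [[4, 8], [8, 25]]
trace(A^T A) = 29, det(A^T A) = 36
discriminant = 29^2 - 4*36 = 697
Largest eigenvalue of A^T A = (trace + sqrt(disc))/2 = 27.7004
||T|| = sqrt(27.7004) = 5.2631

5.2631


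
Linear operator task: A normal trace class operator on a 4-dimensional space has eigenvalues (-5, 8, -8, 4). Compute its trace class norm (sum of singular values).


For a normal operator, singular values equal |eigenvalues|.
Trace norm = sum |lambda_i| = 5 + 8 + 8 + 4
= 25

25


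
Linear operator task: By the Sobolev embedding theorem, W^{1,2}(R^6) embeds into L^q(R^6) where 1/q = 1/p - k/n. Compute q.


Using the Sobolev embedding formula: 1/q = 1/p - k/n
1/q = 1/2 - 1/6 = 1/3
q = 1/(1/3) = 3

3.0000


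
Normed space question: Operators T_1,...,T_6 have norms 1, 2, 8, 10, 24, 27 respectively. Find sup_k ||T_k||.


By the Uniform Boundedness Principle, the supremum of norms is finite.
sup_k ||T_k|| = max(1, 2, 8, 10, 24, 27) = 27

27


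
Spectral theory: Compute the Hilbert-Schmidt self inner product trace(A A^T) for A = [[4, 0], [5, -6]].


trace(A * A^T) = sum of squares of all entries
= 4^2 + 0^2 + 5^2 + (-6)^2
= 16 + 0 + 25 + 36
= 77

77


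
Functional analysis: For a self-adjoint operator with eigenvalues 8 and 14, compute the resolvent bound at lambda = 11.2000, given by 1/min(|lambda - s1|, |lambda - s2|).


dist(11.2000, {8, 14}) = min(|11.2000 - 8|, |11.2000 - 14|)
= min(3.2000, 2.8000) = 2.8000
Resolvent bound = 1/2.8000 = 0.3571

0.3571


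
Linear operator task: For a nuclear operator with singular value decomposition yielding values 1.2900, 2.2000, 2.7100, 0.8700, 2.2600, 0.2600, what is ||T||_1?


The nuclear norm is the sum of all singular values.
||T||_1 = 1.2900 + 2.2000 + 2.7100 + 0.8700 + 2.2600 + 0.2600
= 9.5900

9.5900


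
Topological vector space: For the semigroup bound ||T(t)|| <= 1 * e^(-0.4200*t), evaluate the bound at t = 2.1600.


||T(2.1600)|| <= 1 * exp(-0.4200 * 2.1600)
= 1 * exp(-0.9072)
= 1 * 0.4037
= 0.4037

0.4037


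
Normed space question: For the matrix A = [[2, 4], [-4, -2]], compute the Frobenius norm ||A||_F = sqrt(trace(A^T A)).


||A||_F^2 = sum a_ij^2
= 2^2 + 4^2 + (-4)^2 + (-2)^2
= 4 + 16 + 16 + 4 = 40
||A||_F = sqrt(40) = 6.3246

6.3246


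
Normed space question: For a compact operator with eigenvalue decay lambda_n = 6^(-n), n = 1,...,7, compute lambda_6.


The eigenvalue formula gives lambda_6 = 1/6^6
= 1/46656
= 2.1433e-05

2.1433e-05


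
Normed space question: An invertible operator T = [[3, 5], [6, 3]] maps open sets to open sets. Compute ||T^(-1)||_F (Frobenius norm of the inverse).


det(T) = 3*3 - 5*6 = -21
T^(-1) = (1/-21) * [[3, -5], [-6, 3]] = [[-0.1429, 0.2381], [0.2857, -0.1429]]
||T^(-1)||_F^2 = (-0.1429)^2 + 0.2381^2 + 0.2857^2 + (-0.1429)^2 = 0.1791
||T^(-1)||_F = sqrt(0.1791) = 0.4232

0.4232


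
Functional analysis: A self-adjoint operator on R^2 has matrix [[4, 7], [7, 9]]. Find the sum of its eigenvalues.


For a self-adjoint (symmetric) matrix, the eigenvalues are real.
The sum of eigenvalues equals the trace of the matrix.
trace = 4 + 9 = 13

13


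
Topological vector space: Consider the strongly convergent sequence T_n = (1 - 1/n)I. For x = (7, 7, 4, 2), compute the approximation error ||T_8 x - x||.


T_8 x - x = (1 - 1/8)x - x = -x/8
||x|| = sqrt(118) = 10.8628
||T_8 x - x|| = ||x||/8 = 10.8628/8 = 1.3578

1.3578


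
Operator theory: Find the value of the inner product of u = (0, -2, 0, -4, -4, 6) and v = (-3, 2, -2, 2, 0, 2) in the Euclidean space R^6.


Computing the standard inner product <u, v> = sum u_i * v_i
= 0*-3 + -2*2 + 0*-2 + -4*2 + -4*0 + 6*2
= 0 + -4 + 0 + -8 + 0 + 12
= 0

0


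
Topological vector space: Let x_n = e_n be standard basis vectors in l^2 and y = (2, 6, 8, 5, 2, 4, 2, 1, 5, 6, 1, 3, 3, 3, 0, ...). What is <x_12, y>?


x_12 = e_12 is the standard basis vector with 1 in position 12.
<x_12, y> = y_12 = 3
As n -> infinity, <x_n, y> -> 0, confirming weak convergence of (x_n) to 0.

3


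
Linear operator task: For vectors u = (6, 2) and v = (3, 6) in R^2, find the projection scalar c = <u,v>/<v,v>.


Computing <u,v> = 6*3 + 2*6 = 30
Computing <v,v> = 3^2 + 6^2 = 45
Projection coefficient = 30/45 = 0.6667

0.6667


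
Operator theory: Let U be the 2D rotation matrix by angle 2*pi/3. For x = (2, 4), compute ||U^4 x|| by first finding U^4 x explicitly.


U is a rotation by theta = 2*pi/3
U^4 = rotation by 4*theta = 8*pi/3 = 2*pi/3 (mod 2*pi)
cos(2*pi/3) = -0.5000, sin(2*pi/3) = 0.8660
U^4 x = (-0.5000 * 2 - 0.8660 * 4, 0.8660 * 2 + -0.5000 * 4)
= (-4.4641, -0.2679)
||U^4 x|| = sqrt((-4.4641)^2 + (-0.2679)^2) = sqrt(20.0000) = 4.4721

4.4721


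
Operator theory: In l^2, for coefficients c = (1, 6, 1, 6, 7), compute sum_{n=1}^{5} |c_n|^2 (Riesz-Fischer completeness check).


sum |c_n|^2 = 1^2 + 6^2 + 1^2 + 6^2 + 7^2
= 1 + 36 + 1 + 36 + 49
= 123

123


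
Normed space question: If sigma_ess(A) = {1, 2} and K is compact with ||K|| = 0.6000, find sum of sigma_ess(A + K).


By Weyl's theorem, the essential spectrum is invariant under compact perturbations.
sigma_ess(A + K) = sigma_ess(A) = {1, 2}
Sum = 1 + 2 = 3

3


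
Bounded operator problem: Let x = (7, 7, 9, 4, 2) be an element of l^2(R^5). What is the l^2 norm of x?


The l^2 norm = (sum |x_i|^2)^(1/2)
Sum of 2th powers = 49 + 49 + 81 + 16 + 4 = 199
||x||_2 = (199)^(1/2) = 14.1067

14.1067


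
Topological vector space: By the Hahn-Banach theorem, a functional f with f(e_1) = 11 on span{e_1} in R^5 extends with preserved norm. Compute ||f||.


The norm of f is given by ||f|| = sup_{||x||=1} |f(x)|.
On span{e_1}, ||e_1|| = 1, so ||f|| = |f(e_1)| / ||e_1||
= |11| / 1 = 11.0000

11.0000


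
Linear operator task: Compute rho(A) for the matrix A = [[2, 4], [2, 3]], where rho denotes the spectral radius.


For a 2x2 matrix, eigenvalues satisfy lambda^2 - (trace)*lambda + det = 0
trace = 2 + 3 = 5
det = 2*3 - 4*2 = -2
discriminant = 5^2 - 4*(-2) = 33
spectral radius = max |eigenvalue| = 5.3723

5.3723


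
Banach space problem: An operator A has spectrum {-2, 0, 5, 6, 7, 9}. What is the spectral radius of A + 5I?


Spectrum of A + 5I = {3, 5, 10, 11, 12, 14}
Spectral radius = max |lambda| over the shifted spectrum
= max(3, 5, 10, 11, 12, 14) = 14

14


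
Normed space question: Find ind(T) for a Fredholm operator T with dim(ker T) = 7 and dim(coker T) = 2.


The Fredholm index is defined as ind(T) = dim(ker T) - dim(coker T)
= 7 - 2
= 5

5


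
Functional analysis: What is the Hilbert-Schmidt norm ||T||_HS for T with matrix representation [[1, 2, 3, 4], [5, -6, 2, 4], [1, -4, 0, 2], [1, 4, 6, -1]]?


The Hilbert-Schmidt norm is sqrt(sum of squares of all entries).
Sum of squares = 1^2 + 2^2 + 3^2 + 4^2 + 5^2 + (-6)^2 + 2^2 + 4^2 + 1^2 + (-4)^2 + 0^2 + 2^2 + 1^2 + 4^2 + 6^2 + (-1)^2
= 1 + 4 + 9 + 16 + 25 + 36 + 4 + 16 + 1 + 16 + 0 + 4 + 1 + 16 + 36 + 1 = 186
||T||_HS = sqrt(186) = 13.6382

13.6382


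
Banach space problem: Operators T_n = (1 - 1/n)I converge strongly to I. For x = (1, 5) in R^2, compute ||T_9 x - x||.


T_9 x - x = (1 - 1/9)x - x = -x/9
||x|| = sqrt(26) = 5.0990
||T_9 x - x|| = ||x||/9 = 5.0990/9 = 0.5666

0.5666


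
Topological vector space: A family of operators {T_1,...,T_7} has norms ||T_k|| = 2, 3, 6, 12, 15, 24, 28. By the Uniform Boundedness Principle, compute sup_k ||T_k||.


By the Uniform Boundedness Principle, the supremum of norms is finite.
sup_k ||T_k|| = max(2, 3, 6, 12, 15, 24, 28) = 28

28


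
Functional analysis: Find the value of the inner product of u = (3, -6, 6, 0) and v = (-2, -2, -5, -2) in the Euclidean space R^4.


Computing the standard inner product <u, v> = sum u_i * v_i
= 3*-2 + -6*-2 + 6*-5 + 0*-2
= -6 + 12 + -30 + 0
= -24

-24


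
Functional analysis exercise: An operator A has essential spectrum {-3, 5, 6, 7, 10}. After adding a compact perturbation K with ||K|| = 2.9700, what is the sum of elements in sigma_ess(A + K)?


By Weyl's theorem, the essential spectrum is invariant under compact perturbations.
sigma_ess(A + K) = sigma_ess(A) = {-3, 5, 6, 7, 10}
Sum = -3 + 5 + 6 + 7 + 10 = 25

25


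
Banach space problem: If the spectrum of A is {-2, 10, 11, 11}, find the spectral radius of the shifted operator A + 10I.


Spectrum of A + 10I = {8, 20, 21, 21}
Spectral radius = max |lambda| over the shifted spectrum
= max(8, 20, 21, 21) = 21

21


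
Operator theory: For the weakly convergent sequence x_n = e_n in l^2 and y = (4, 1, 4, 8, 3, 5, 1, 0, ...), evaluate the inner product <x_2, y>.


x_2 = e_2 is the standard basis vector with 1 in position 2.
<x_2, y> = y_2 = 1
As n -> infinity, <x_n, y> -> 0, confirming weak convergence of (x_n) to 0.

1


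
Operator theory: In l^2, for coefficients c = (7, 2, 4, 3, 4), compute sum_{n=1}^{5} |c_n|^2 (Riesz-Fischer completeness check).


sum |c_n|^2 = 7^2 + 2^2 + 4^2 + 3^2 + 4^2
= 49 + 4 + 16 + 9 + 16
= 94

94


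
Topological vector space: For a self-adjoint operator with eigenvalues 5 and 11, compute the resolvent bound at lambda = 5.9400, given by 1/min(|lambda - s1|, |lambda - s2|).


dist(5.9400, {5, 11}) = min(|5.9400 - 5|, |5.9400 - 11|)
= min(0.9400, 5.0600) = 0.9400
Resolvent bound = 1/0.9400 = 1.0638

1.0638


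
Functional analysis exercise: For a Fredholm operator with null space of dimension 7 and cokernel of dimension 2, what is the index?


The Fredholm index is defined as ind(T) = dim(ker T) - dim(coker T)
= 7 - 2
= 5

5


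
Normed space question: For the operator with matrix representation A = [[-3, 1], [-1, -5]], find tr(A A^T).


trace(A * A^T) = sum of squares of all entries
= (-3)^2 + 1^2 + (-1)^2 + (-5)^2
= 9 + 1 + 1 + 25
= 36

36


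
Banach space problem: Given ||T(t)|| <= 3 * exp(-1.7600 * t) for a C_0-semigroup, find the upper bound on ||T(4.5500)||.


||T(4.5500)|| <= 3 * exp(-1.7600 * 4.5500)
= 3 * exp(-8.0080)
= 3 * 3.3279e-04
= 9.9837e-04

9.9837e-04


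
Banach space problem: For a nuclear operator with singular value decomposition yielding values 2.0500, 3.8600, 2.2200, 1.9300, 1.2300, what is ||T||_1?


The nuclear norm is the sum of all singular values.
||T||_1 = 2.0500 + 3.8600 + 2.2200 + 1.9300 + 1.2300
= 11.2900

11.2900


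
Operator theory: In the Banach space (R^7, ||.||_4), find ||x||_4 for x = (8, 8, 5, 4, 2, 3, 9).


The l^4 norm = (sum |x_i|^4)^(1/4)
Sum of 4th powers = 4096 + 4096 + 625 + 256 + 16 + 81 + 6561 = 15731
||x||_4 = (15731)^(1/4) = 11.1993

11.1993


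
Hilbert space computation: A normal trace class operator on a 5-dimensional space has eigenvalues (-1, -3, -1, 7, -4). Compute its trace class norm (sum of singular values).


For a normal operator, singular values equal |eigenvalues|.
Trace norm = sum |lambda_i| = 1 + 3 + 1 + 7 + 4
= 16

16


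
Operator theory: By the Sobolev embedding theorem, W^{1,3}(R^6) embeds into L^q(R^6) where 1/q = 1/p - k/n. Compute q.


Using the Sobolev embedding formula: 1/q = 1/p - k/n
1/q = 1/3 - 1/6 = 1/6
q = 1/(1/6) = 6

6.0000


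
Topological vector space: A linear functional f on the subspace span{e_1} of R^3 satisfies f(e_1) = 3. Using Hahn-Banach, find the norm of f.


The norm of f is given by ||f|| = sup_{||x||=1} |f(x)|.
On span{e_1}, ||e_1|| = 1, so ||f|| = |f(e_1)| / ||e_1||
= |3| / 1 = 3.0000

3.0000


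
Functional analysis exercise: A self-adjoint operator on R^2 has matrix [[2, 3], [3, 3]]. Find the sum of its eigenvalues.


For a self-adjoint (symmetric) matrix, the eigenvalues are real.
The sum of eigenvalues equals the trace of the matrix.
trace = 2 + 3 = 5

5


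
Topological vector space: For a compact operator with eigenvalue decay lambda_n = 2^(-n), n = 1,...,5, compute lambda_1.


The eigenvalue formula gives lambda_1 = 1/2^1
= 1/2
= 0.5000

0.5000


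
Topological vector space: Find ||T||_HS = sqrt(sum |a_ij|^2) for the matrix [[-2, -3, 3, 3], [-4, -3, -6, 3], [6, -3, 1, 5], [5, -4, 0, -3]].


The Hilbert-Schmidt norm is sqrt(sum of squares of all entries).
Sum of squares = (-2)^2 + (-3)^2 + 3^2 + 3^2 + (-4)^2 + (-3)^2 + (-6)^2 + 3^2 + 6^2 + (-3)^2 + 1^2 + 5^2 + 5^2 + (-4)^2 + 0^2 + (-3)^2
= 4 + 9 + 9 + 9 + 16 + 9 + 36 + 9 + 36 + 9 + 1 + 25 + 25 + 16 + 0 + 9 = 222
||T||_HS = sqrt(222) = 14.8997

14.8997


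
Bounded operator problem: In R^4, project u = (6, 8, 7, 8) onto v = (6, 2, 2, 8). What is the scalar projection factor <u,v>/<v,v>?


Computing <u,v> = 6*6 + 8*2 + 7*2 + 8*8 = 130
Computing <v,v> = 6^2 + 2^2 + 2^2 + 8^2 = 108
Projection coefficient = 130/108 = 1.2037

1.2037


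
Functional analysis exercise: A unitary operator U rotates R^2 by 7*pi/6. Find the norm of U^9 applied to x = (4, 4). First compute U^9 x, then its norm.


U is a rotation by theta = 7*pi/6
U^9 = rotation by 9*theta = 63*pi/6 = 3*pi/6 (mod 2*pi)
cos(3*pi/6) = 0.0000, sin(3*pi/6) = 1.0000
U^9 x = (0.0000 * 4 - 1.0000 * 4, 1.0000 * 4 + 0.0000 * 4)
= (-4.0000, 4.0000)
||U^9 x|| = sqrt((-4.0000)^2 + 4.0000^2) = sqrt(32.0000) = 5.6569

5.6569


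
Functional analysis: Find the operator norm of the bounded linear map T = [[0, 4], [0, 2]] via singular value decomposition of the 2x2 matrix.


A^T A = [[0, 0], [0, 20]]
trace(A^T A) = 20, det(A^T A) = 0
discriminant = 20^2 - 4*0 = 400
Largest eigenvalue of A^T A = (trace + sqrt(disc))/2 = 20.0000
||T|| = sqrt(20.0000) = 4.4721

4.4721


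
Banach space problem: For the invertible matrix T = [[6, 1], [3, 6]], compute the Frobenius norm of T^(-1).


det(T) = 6*6 - 1*3 = 33
T^(-1) = (1/33) * [[6, -1], [-3, 6]] = [[0.1818, -0.0303], [-0.0909, 0.1818]]
||T^(-1)||_F^2 = 0.1818^2 + (-0.0303)^2 + (-0.0909)^2 + 0.1818^2 = 0.0753
||T^(-1)||_F = sqrt(0.0753) = 0.2744

0.2744


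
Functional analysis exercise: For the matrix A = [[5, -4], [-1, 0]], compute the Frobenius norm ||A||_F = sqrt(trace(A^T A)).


||A||_F^2 = sum a_ij^2
= 5^2 + (-4)^2 + (-1)^2 + 0^2
= 25 + 16 + 1 + 0 = 42
||A||_F = sqrt(42) = 6.4807

6.4807


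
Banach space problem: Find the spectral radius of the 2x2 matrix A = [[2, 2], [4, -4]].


For a 2x2 matrix, eigenvalues satisfy lambda^2 - (trace)*lambda + det = 0
trace = 2 + -4 = -2
det = 2*-4 - 2*4 = -16
discriminant = (-2)^2 - 4*(-16) = 68
spectral radius = max |eigenvalue| = 5.1231

5.1231


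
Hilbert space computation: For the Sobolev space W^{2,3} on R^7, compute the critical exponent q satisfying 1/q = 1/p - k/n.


Using the Sobolev embedding formula: 1/q = 1/p - k/n
1/q = 1/3 - 2/7 = 1/21
q = 1/(1/21) = 21

21.0000


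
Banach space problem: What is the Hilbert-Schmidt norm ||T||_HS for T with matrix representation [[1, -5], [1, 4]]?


The Hilbert-Schmidt norm is sqrt(sum of squares of all entries).
Sum of squares = 1^2 + (-5)^2 + 1^2 + 4^2
= 1 + 25 + 1 + 16 = 43
||T||_HS = sqrt(43) = 6.5574

6.5574


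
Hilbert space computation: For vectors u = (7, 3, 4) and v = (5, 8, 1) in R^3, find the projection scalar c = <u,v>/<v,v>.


Computing <u,v> = 7*5 + 3*8 + 4*1 = 63
Computing <v,v> = 5^2 + 8^2 + 1^2 = 90
Projection coefficient = 63/90 = 0.7000

0.7000


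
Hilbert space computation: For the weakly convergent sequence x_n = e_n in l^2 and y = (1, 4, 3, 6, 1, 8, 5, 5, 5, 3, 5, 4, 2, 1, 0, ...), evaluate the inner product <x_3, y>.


x_3 = e_3 is the standard basis vector with 1 in position 3.
<x_3, y> = y_3 = 3
As n -> infinity, <x_n, y> -> 0, confirming weak convergence of (x_n) to 0.

3


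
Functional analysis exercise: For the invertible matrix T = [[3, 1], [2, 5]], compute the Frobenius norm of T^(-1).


det(T) = 3*5 - 1*2 = 13
T^(-1) = (1/13) * [[5, -1], [-2, 3]] = [[0.3846, -0.0769], [-0.1538, 0.2308]]
||T^(-1)||_F^2 = 0.3846^2 + (-0.0769)^2 + (-0.1538)^2 + 0.2308^2 = 0.2308
||T^(-1)||_F = sqrt(0.2308) = 0.4804

0.4804


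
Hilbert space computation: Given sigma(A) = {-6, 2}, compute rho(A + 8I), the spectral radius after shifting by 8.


Spectrum of A + 8I = {2, 10}
Spectral radius = max |lambda| over the shifted spectrum
= max(2, 10) = 10

10


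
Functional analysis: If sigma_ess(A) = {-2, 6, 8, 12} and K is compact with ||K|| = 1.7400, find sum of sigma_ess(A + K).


By Weyl's theorem, the essential spectrum is invariant under compact perturbations.
sigma_ess(A + K) = sigma_ess(A) = {-2, 6, 8, 12}
Sum = -2 + 6 + 8 + 12 = 24

24


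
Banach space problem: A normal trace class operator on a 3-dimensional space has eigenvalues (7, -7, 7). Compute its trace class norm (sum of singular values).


For a normal operator, singular values equal |eigenvalues|.
Trace norm = sum |lambda_i| = 7 + 7 + 7
= 21

21


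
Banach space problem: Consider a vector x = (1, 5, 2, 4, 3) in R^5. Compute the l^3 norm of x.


The l^3 norm = (sum |x_i|^3)^(1/3)
Sum of 3th powers = 1 + 125 + 8 + 64 + 27 = 225
||x||_3 = (225)^(1/3) = 6.0822

6.0822


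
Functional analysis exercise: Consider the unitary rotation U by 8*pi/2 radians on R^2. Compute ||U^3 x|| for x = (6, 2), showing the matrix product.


U is a rotation by theta = 8*pi/2
U^3 = rotation by 3*theta = 24*pi/2 = 0*pi/2 (mod 2*pi)
cos(0*pi/2) = 1.0000, sin(0*pi/2) = 0.0000
U^3 x = (1.0000 * 6 - 0.0000 * 2, 0.0000 * 6 + 1.0000 * 2)
= (6.0000, 2.0000)
||U^3 x|| = sqrt(6.0000^2 + 2.0000^2) = sqrt(40.0000) = 6.3246

6.3246


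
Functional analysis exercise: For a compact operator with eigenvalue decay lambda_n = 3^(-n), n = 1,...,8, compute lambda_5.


The eigenvalue formula gives lambda_5 = 1/3^5
= 1/243
= 0.0041

0.0041


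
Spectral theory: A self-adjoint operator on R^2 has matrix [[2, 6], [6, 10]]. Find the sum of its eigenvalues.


For a self-adjoint (symmetric) matrix, the eigenvalues are real.
The sum of eigenvalues equals the trace of the matrix.
trace = 2 + 10 = 12

12


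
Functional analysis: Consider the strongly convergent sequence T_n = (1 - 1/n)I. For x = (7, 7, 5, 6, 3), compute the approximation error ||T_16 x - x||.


T_16 x - x = (1 - 1/16)x - x = -x/16
||x|| = sqrt(168) = 12.9615
||T_16 x - x|| = ||x||/16 = 12.9615/16 = 0.8101

0.8101


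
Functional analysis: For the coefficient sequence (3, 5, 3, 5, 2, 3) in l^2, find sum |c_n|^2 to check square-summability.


sum |c_n|^2 = 3^2 + 5^2 + 3^2 + 5^2 + 2^2 + 3^2
= 9 + 25 + 9 + 25 + 4 + 9
= 81

81


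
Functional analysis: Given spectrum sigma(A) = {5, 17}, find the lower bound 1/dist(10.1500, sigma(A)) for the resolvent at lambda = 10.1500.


dist(10.1500, {5, 17}) = min(|10.1500 - 5|, |10.1500 - 17|)
= min(5.1500, 6.8500) = 5.1500
Resolvent bound = 1/5.1500 = 0.1942

0.1942


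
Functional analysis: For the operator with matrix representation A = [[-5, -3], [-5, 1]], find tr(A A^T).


trace(A * A^T) = sum of squares of all entries
= (-5)^2 + (-3)^2 + (-5)^2 + 1^2
= 25 + 9 + 25 + 1
= 60

60


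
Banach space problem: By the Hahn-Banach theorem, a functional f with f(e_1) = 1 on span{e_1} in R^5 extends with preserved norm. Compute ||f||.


The norm of f is given by ||f|| = sup_{||x||=1} |f(x)|.
On span{e_1}, ||e_1|| = 1, so ||f|| = |f(e_1)| / ||e_1||
= |1| / 1 = 1.0000

1.0000


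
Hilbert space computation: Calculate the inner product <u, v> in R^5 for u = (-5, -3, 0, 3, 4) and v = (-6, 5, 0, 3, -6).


Computing the standard inner product <u, v> = sum u_i * v_i
= -5*-6 + -3*5 + 0*0 + 3*3 + 4*-6
= 30 + -15 + 0 + 9 + -24
= 0

0


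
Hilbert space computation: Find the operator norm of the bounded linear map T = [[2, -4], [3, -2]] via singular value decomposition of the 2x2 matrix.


A^T A = [[13, -14], [-14, 20]]
trace(A^T A) = 33, det(A^T A) = 64
discriminant = 33^2 - 4*64 = 833
Largest eigenvalue of A^T A = (trace + sqrt(disc))/2 = 30.9309
||T|| = sqrt(30.9309) = 5.5616

5.5616


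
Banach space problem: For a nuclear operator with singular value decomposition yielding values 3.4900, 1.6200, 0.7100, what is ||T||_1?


The nuclear norm is the sum of all singular values.
||T||_1 = 3.4900 + 1.6200 + 0.7100
= 5.8200

5.8200


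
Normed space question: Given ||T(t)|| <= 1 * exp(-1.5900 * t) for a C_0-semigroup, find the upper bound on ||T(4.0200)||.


||T(4.0200)|| <= 1 * exp(-1.5900 * 4.0200)
= 1 * exp(-6.3918)
= 1 * 0.0017
= 0.0017

0.0017


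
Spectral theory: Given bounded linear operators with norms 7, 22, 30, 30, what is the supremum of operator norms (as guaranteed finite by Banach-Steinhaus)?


By the Uniform Boundedness Principle, the supremum of norms is finite.
sup_k ||T_k|| = max(7, 22, 30, 30) = 30

30


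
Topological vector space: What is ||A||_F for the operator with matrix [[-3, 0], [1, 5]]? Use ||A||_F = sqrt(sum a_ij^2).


||A||_F^2 = sum a_ij^2
= (-3)^2 + 0^2 + 1^2 + 5^2
= 9 + 0 + 1 + 25 = 35
||A||_F = sqrt(35) = 5.9161

5.9161


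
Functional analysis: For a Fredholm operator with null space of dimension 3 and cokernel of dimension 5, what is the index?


The Fredholm index is defined as ind(T) = dim(ker T) - dim(coker T)
= 3 - 5
= -2

-2


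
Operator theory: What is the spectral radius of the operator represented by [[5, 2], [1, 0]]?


For a 2x2 matrix, eigenvalues satisfy lambda^2 - (trace)*lambda + det = 0
trace = 5 + 0 = 5
det = 5*0 - 2*1 = -2
discriminant = 5^2 - 4*(-2) = 33
spectral radius = max |eigenvalue| = 5.3723

5.3723


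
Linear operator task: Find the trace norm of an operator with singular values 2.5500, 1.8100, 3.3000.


The nuclear norm is the sum of all singular values.
||T||_1 = 2.5500 + 1.8100 + 3.3000
= 7.6600

7.6600


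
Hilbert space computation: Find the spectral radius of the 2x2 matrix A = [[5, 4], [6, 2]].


For a 2x2 matrix, eigenvalues satisfy lambda^2 - (trace)*lambda + det = 0
trace = 5 + 2 = 7
det = 5*2 - 4*6 = -14
discriminant = 7^2 - 4*(-14) = 105
spectral radius = max |eigenvalue| = 8.6235

8.6235


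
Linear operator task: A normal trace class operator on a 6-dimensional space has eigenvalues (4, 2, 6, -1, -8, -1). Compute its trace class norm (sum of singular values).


For a normal operator, singular values equal |eigenvalues|.
Trace norm = sum |lambda_i| = 4 + 2 + 6 + 1 + 8 + 1
= 22

22


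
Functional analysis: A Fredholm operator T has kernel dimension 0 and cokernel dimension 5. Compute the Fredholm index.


The Fredholm index is defined as ind(T) = dim(ker T) - dim(coker T)
= 0 - 5
= -5

-5


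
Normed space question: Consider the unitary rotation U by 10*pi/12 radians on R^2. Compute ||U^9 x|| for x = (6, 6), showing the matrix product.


U is a rotation by theta = 10*pi/12
U^9 = rotation by 9*theta = 90*pi/12 = 18*pi/12 (mod 2*pi)
cos(18*pi/12) = 0.0000, sin(18*pi/12) = -1.0000
U^9 x = (0.0000 * 6 - -1.0000 * 6, -1.0000 * 6 + 0.0000 * 6)
= (6.0000, -6.0000)
||U^9 x|| = sqrt(6.0000^2 + (-6.0000)^2) = sqrt(72.0000) = 8.4853

8.4853


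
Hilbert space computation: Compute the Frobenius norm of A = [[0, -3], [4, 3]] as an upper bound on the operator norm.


||A||_F^2 = sum a_ij^2
= 0^2 + (-3)^2 + 4^2 + 3^2
= 0 + 9 + 16 + 9 = 34
||A||_F = sqrt(34) = 5.8310

5.8310


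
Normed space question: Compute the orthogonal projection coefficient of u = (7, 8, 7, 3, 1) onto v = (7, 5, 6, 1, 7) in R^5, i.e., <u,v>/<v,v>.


Computing <u,v> = 7*7 + 8*5 + 7*6 + 3*1 + 1*7 = 141
Computing <v,v> = 7^2 + 5^2 + 6^2 + 1^2 + 7^2 = 160
Projection coefficient = 141/160 = 0.8812

0.8812


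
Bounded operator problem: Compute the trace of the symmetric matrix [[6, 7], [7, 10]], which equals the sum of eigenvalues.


For a self-adjoint (symmetric) matrix, the eigenvalues are real.
The sum of eigenvalues equals the trace of the matrix.
trace = 6 + 10 = 16

16


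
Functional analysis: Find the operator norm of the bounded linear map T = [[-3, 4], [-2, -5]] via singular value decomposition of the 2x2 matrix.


A^T A = [[13, -2], [-2, 41]]
trace(A^T A) = 54, det(A^T A) = 529
discriminant = 54^2 - 4*529 = 800
Largest eigenvalue of A^T A = (trace + sqrt(disc))/2 = 41.1421
||T|| = sqrt(41.1421) = 6.4142

6.4142


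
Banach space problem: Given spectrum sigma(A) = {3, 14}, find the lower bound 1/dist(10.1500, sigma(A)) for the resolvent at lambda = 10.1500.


dist(10.1500, {3, 14}) = min(|10.1500 - 3|, |10.1500 - 14|)
= min(7.1500, 3.8500) = 3.8500
Resolvent bound = 1/3.8500 = 0.2597

0.2597


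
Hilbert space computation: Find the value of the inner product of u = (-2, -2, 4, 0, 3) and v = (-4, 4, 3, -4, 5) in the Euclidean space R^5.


Computing the standard inner product <u, v> = sum u_i * v_i
= -2*-4 + -2*4 + 4*3 + 0*-4 + 3*5
= 8 + -8 + 12 + 0 + 15
= 27

27


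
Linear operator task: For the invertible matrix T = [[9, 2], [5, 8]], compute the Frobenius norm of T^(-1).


det(T) = 9*8 - 2*5 = 62
T^(-1) = (1/62) * [[8, -2], [-5, 9]] = [[0.1290, -0.0323], [-0.0806, 0.1452]]
||T^(-1)||_F^2 = 0.1290^2 + (-0.0323)^2 + (-0.0806)^2 + 0.1452^2 = 0.0453
||T^(-1)||_F = sqrt(0.0453) = 0.2128

0.2128


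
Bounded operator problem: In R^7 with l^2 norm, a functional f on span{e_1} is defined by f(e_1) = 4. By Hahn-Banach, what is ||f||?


The norm of f is given by ||f|| = sup_{||x||=1} |f(x)|.
On span{e_1}, ||e_1|| = 1, so ||f|| = |f(e_1)| / ||e_1||
= |4| / 1 = 4.0000

4.0000


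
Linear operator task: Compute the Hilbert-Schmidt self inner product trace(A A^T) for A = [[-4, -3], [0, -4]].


trace(A * A^T) = sum of squares of all entries
= (-4)^2 + (-3)^2 + 0^2 + (-4)^2
= 16 + 9 + 0 + 16
= 41

41


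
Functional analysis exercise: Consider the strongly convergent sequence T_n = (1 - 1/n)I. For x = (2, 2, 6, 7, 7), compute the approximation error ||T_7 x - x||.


T_7 x - x = (1 - 1/7)x - x = -x/7
||x|| = sqrt(142) = 11.9164
||T_7 x - x|| = ||x||/7 = 11.9164/7 = 1.7023

1.7023


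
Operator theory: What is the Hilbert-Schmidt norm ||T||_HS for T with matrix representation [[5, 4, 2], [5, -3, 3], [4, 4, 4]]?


The Hilbert-Schmidt norm is sqrt(sum of squares of all entries).
Sum of squares = 5^2 + 4^2 + 2^2 + 5^2 + (-3)^2 + 3^2 + 4^2 + 4^2 + 4^2
= 25 + 16 + 4 + 25 + 9 + 9 + 16 + 16 + 16 = 136
||T||_HS = sqrt(136) = 11.6619

11.6619


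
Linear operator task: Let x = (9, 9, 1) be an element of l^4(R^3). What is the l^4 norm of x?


The l^4 norm = (sum |x_i|^4)^(1/4)
Sum of 4th powers = 6561 + 6561 + 1 = 13123
||x||_4 = (13123)^(1/4) = 10.7031

10.7031


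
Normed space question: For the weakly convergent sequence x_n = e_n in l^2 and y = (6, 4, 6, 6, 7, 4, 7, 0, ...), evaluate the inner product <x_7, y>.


x_7 = e_7 is the standard basis vector with 1 in position 7.
<x_7, y> = y_7 = 7
As n -> infinity, <x_n, y> -> 0, confirming weak convergence of (x_n) to 0.

7


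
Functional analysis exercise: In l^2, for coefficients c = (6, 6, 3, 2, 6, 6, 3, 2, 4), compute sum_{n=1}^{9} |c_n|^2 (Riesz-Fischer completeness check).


sum |c_n|^2 = 6^2 + 6^2 + 3^2 + 2^2 + 6^2 + 6^2 + 3^2 + 2^2 + 4^2
= 36 + 36 + 9 + 4 + 36 + 36 + 9 + 4 + 16
= 186

186


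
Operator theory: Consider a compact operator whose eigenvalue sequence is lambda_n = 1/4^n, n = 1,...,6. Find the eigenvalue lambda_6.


The eigenvalue formula gives lambda_6 = 1/4^6
= 1/4096
= 2.4414e-04

2.4414e-04


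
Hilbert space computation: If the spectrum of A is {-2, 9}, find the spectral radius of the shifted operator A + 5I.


Spectrum of A + 5I = {3, 14}
Spectral radius = max |lambda| over the shifted spectrum
= max(3, 14) = 14

14


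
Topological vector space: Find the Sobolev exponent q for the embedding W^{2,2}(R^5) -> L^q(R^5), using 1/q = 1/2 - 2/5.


Using the Sobolev embedding formula: 1/q = 1/p - k/n
1/q = 1/2 - 2/5 = 1/10
q = 1/(1/10) = 10

10.0000


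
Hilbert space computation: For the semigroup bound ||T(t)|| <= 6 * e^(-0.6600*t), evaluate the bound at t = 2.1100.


||T(2.1100)|| <= 6 * exp(-0.6600 * 2.1100)
= 6 * exp(-1.3926)
= 6 * 0.2484
= 1.4906

1.4906


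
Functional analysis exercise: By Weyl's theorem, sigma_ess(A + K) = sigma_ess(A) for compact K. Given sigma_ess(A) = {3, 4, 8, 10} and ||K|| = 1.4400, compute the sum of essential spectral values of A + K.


By Weyl's theorem, the essential spectrum is invariant under compact perturbations.
sigma_ess(A + K) = sigma_ess(A) = {3, 4, 8, 10}
Sum = 3 + 4 + 8 + 10 = 25

25


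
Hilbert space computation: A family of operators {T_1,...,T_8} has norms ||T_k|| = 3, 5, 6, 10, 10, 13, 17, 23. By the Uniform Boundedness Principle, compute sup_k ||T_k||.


By the Uniform Boundedness Principle, the supremum of norms is finite.
sup_k ||T_k|| = max(3, 5, 6, 10, 10, 13, 17, 23) = 23

23


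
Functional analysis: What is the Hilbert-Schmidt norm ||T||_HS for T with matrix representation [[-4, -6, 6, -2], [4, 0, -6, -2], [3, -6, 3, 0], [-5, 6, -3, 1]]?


The Hilbert-Schmidt norm is sqrt(sum of squares of all entries).
Sum of squares = (-4)^2 + (-6)^2 + 6^2 + (-2)^2 + 4^2 + 0^2 + (-6)^2 + (-2)^2 + 3^2 + (-6)^2 + 3^2 + 0^2 + (-5)^2 + 6^2 + (-3)^2 + 1^2
= 16 + 36 + 36 + 4 + 16 + 0 + 36 + 4 + 9 + 36 + 9 + 0 + 25 + 36 + 9 + 1 = 273
||T||_HS = sqrt(273) = 16.5227

16.5227


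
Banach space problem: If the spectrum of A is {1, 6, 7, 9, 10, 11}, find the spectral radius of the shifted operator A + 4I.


Spectrum of A + 4I = {5, 10, 11, 13, 14, 15}
Spectral radius = max |lambda| over the shifted spectrum
= max(5, 10, 11, 13, 14, 15) = 15

15


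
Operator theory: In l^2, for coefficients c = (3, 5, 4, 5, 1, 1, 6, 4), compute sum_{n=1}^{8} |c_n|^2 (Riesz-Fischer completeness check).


sum |c_n|^2 = 3^2 + 5^2 + 4^2 + 5^2 + 1^2 + 1^2 + 6^2 + 4^2
= 9 + 25 + 16 + 25 + 1 + 1 + 36 + 16
= 129

129


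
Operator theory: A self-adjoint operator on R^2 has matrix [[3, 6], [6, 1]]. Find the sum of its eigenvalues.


For a self-adjoint (symmetric) matrix, the eigenvalues are real.
The sum of eigenvalues equals the trace of the matrix.
trace = 3 + 1 = 4

4


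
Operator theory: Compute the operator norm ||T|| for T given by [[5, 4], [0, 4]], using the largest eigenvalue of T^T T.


A^T A = [[25, 20], [20, 32]]
trace(A^T A) = 57, det(A^T A) = 400
discriminant = 57^2 - 4*400 = 1649
Largest eigenvalue of A^T A = (trace + sqrt(disc))/2 = 48.8039
||T|| = sqrt(48.8039) = 6.9860

6.9860


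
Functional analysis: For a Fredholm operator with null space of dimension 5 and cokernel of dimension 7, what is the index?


The Fredholm index is defined as ind(T) = dim(ker T) - dim(coker T)
= 5 - 7
= -2

-2


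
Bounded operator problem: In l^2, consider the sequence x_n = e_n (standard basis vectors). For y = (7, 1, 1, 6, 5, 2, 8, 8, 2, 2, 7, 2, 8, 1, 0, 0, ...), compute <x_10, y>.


x_10 = e_10 is the standard basis vector with 1 in position 10.
<x_10, y> = y_10 = 2
As n -> infinity, <x_n, y> -> 0, confirming weak convergence of (x_n) to 0.

2


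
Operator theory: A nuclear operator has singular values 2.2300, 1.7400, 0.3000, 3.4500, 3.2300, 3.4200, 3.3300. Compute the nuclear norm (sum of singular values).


The nuclear norm is the sum of all singular values.
||T||_1 = 2.2300 + 1.7400 + 0.3000 + 3.4500 + 3.2300 + 3.4200 + 3.3300
= 17.7000

17.7000


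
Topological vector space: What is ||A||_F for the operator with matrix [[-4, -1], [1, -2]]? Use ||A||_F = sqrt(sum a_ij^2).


||A||_F^2 = sum a_ij^2
= (-4)^2 + (-1)^2 + 1^2 + (-2)^2
= 16 + 1 + 1 + 4 = 22
||A||_F = sqrt(22) = 4.6904

4.6904


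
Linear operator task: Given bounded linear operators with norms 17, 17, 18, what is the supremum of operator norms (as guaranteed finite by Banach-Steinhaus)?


By the Uniform Boundedness Principle, the supremum of norms is finite.
sup_k ||T_k|| = max(17, 17, 18) = 18

18


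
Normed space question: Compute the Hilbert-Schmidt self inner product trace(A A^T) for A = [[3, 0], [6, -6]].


trace(A * A^T) = sum of squares of all entries
= 3^2 + 0^2 + 6^2 + (-6)^2
= 9 + 0 + 36 + 36
= 81

81


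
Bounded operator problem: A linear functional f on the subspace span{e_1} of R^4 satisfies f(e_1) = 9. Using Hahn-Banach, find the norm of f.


The norm of f is given by ||f|| = sup_{||x||=1} |f(x)|.
On span{e_1}, ||e_1|| = 1, so ||f|| = |f(e_1)| / ||e_1||
= |9| / 1 = 9.0000

9.0000


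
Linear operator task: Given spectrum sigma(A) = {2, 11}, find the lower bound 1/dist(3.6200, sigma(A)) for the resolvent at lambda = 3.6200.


dist(3.6200, {2, 11}) = min(|3.6200 - 2|, |3.6200 - 11|)
= min(1.6200, 7.3800) = 1.6200
Resolvent bound = 1/1.6200 = 0.6173

0.6173


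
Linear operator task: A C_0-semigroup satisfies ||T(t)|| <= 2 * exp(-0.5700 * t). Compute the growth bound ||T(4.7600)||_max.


||T(4.7600)|| <= 2 * exp(-0.5700 * 4.7600)
= 2 * exp(-2.7132)
= 2 * 0.0663
= 0.1326

0.1326


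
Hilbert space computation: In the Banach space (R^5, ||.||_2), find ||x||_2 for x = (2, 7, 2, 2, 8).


The l^2 norm = (sum |x_i|^2)^(1/2)
Sum of 2th powers = 4 + 49 + 4 + 4 + 64 = 125
||x||_2 = (125)^(1/2) = 11.1803

11.1803


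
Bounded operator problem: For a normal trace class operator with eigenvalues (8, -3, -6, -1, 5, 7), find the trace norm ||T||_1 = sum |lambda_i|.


For a normal operator, singular values equal |eigenvalues|.
Trace norm = sum |lambda_i| = 8 + 3 + 6 + 1 + 5 + 7
= 30

30


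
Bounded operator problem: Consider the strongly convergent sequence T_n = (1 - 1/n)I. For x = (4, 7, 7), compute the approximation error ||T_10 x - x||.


T_10 x - x = (1 - 1/10)x - x = -x/10
||x|| = sqrt(114) = 10.6771
||T_10 x - x|| = ||x||/10 = 10.6771/10 = 1.0677

1.0677


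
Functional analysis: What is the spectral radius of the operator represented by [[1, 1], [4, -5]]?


For a 2x2 matrix, eigenvalues satisfy lambda^2 - (trace)*lambda + det = 0
trace = 1 + -5 = -4
det = 1*-5 - 1*4 = -9
discriminant = (-4)^2 - 4*(-9) = 52
spectral radius = max |eigenvalue| = 5.6056

5.6056


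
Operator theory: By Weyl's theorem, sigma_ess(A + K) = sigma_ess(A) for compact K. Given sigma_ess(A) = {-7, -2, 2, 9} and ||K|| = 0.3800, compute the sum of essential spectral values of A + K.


By Weyl's theorem, the essential spectrum is invariant under compact perturbations.
sigma_ess(A + K) = sigma_ess(A) = {-7, -2, 2, 9}
Sum = -7 + -2 + 2 + 9 = 2

2


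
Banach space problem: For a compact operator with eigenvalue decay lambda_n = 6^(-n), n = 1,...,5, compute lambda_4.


The eigenvalue formula gives lambda_4 = 1/6^4
= 1/1296
= 7.7160e-04

7.7160e-04


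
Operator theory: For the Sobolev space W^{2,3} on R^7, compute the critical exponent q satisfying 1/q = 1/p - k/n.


Using the Sobolev embedding formula: 1/q = 1/p - k/n
1/q = 1/3 - 2/7 = 1/21
q = 1/(1/21) = 21

21.0000


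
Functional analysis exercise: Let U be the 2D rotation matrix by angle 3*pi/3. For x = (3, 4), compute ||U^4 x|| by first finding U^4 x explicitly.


U is a rotation by theta = 3*pi/3
U^4 = rotation by 4*theta = 12*pi/3 = 0*pi/3 (mod 2*pi)
cos(0*pi/3) = 1.0000, sin(0*pi/3) = 0.0000
U^4 x = (1.0000 * 3 - 0.0000 * 4, 0.0000 * 3 + 1.0000 * 4)
= (3.0000, 4.0000)
||U^4 x|| = sqrt(3.0000^2 + 4.0000^2) = sqrt(25.0000) = 5.0000

5.0000


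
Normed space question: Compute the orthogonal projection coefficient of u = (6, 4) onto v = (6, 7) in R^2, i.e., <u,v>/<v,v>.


Computing <u,v> = 6*6 + 4*7 = 64
Computing <v,v> = 6^2 + 7^2 = 85
Projection coefficient = 64/85 = 0.7529

0.7529


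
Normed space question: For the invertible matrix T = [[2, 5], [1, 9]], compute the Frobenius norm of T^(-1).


det(T) = 2*9 - 5*1 = 13
T^(-1) = (1/13) * [[9, -5], [-1, 2]] = [[0.6923, -0.3846], [-0.0769, 0.1538]]
||T^(-1)||_F^2 = 0.6923^2 + (-0.3846)^2 + (-0.0769)^2 + 0.1538^2 = 0.6568
||T^(-1)||_F = sqrt(0.6568) = 0.8104

0.8104


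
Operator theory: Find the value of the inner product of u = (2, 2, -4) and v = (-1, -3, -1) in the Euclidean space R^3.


Computing the standard inner product <u, v> = sum u_i * v_i
= 2*-1 + 2*-3 + -4*-1
= -2 + -6 + 4
= -4

-4


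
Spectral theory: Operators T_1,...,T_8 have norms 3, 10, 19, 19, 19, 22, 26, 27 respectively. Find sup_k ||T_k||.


By the Uniform Boundedness Principle, the supremum of norms is finite.
sup_k ||T_k|| = max(3, 10, 19, 19, 19, 22, 26, 27) = 27

27


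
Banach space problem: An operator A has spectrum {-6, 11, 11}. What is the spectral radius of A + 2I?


Spectrum of A + 2I = {-4, 13, 13}
Spectral radius = max |lambda| over the shifted spectrum
= max(4, 13, 13) = 13

13


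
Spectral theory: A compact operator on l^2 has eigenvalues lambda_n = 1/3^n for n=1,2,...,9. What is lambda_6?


The eigenvalue formula gives lambda_6 = 1/3^6
= 1/729
= 0.0014

0.0014


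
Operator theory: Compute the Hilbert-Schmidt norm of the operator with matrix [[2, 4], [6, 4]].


The Hilbert-Schmidt norm is sqrt(sum of squares of all entries).
Sum of squares = 2^2 + 4^2 + 6^2 + 4^2
= 4 + 16 + 36 + 16 = 72
||T||_HS = sqrt(72) = 8.4853

8.4853


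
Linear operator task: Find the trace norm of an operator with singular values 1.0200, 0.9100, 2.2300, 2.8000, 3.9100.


The nuclear norm is the sum of all singular values.
||T||_1 = 1.0200 + 0.9100 + 2.2300 + 2.8000 + 3.9100
= 10.8700

10.8700
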